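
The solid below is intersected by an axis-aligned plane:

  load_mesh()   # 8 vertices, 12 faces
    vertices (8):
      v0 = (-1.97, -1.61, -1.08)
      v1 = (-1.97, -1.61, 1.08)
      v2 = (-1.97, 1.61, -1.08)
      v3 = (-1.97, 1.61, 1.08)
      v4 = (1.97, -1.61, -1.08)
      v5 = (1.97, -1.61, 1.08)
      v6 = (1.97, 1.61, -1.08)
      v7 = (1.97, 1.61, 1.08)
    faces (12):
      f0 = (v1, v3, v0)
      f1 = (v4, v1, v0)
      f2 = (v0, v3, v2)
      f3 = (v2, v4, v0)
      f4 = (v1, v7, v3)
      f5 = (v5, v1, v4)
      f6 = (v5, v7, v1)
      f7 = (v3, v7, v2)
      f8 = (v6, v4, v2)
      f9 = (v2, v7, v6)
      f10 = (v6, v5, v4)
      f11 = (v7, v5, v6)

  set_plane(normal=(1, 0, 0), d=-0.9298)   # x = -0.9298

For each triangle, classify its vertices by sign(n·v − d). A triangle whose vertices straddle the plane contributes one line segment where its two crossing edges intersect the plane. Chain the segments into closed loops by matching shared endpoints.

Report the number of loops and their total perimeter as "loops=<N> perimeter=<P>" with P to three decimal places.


Straddling triangles (8 of 12):
  (v4,v1,v0) [+--] → (-0.9298, -1.61, 0.509738)–(-0.9298, -1.61, -1.08)  len=1.5897
  (v2,v4,v0) [-+-] → (-0.9298, 0.759887, -1.08)–(-0.9298, -1.61, -1.08)  len=2.3699
  (v1,v7,v3) [-+-] → (-0.9298, -0.759887, 1.08)–(-0.9298, 1.61, 1.08)  len=2.3699
  (v5,v1,v4) [+-+] → (-0.9298, -1.61, 1.08)–(-0.9298, -1.61, 0.509738)  len=0.5703
  (v5,v7,v1) [++-] → (-0.9298, -0.759887, 1.08)–(-0.9298, -1.61, 1.08)  len=0.8501
  (v3,v7,v2) [-+-] → (-0.9298, 1.61, 1.08)–(-0.9298, 1.61, -0.509738)  len=1.5897
  (v6,v4,v2) [++-] → (-0.9298, 0.759887, -1.08)–(-0.9298, 1.61, -1.08)  len=0.8501
  (v2,v7,v6) [-++] → (-0.9298, 1.61, -0.509738)–(-0.9298, 1.61, -1.08)  len=0.5703

Chained into 1 loop(s):
  loop 1: 8 segments, perimeter = 10.7600
Total perimeter = 10.760

loops=1 perimeter=10.760


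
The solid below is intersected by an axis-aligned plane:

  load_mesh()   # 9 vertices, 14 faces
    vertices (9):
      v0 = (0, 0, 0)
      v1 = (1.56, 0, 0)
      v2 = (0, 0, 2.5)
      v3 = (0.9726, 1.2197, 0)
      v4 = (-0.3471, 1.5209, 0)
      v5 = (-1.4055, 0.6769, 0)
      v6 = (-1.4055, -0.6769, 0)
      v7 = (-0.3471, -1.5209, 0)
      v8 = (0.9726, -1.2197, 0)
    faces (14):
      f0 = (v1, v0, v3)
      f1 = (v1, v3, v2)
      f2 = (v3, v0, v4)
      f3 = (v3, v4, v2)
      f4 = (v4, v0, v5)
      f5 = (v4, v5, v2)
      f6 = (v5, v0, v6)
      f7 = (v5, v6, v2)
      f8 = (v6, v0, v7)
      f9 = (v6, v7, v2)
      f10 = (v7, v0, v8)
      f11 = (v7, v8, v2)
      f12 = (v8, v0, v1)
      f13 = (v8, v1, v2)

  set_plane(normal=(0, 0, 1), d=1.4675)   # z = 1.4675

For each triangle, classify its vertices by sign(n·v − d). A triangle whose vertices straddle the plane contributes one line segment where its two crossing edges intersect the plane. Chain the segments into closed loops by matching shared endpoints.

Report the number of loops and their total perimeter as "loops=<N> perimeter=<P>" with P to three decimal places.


loops=1 perimeter=3.914

Straddling triangles (7 of 14):
  (v1,v3,v2) [--+] → (0.401684, 0.503736, 1.4675)–(0.64428, 0, 1.4675)  len=0.5591
  (v3,v4,v2) [--+] → (-0.143352, 0.628132, 1.4675)–(0.401684, 0.503736, 1.4675)  len=0.5591
  (v4,v5,v2) [--+] → (-0.580472, 0.27956, 1.4675)–(-0.143352, 0.628132, 1.4675)  len=0.5591
  (v5,v6,v2) [--+] → (-0.580472, -0.27956, 1.4675)–(-0.580471, 0.27956, 1.4675)  len=0.5591
  (v6,v7,v2) [--+] → (-0.143352, -0.628132, 1.4675)–(-0.580471, -0.27956, 1.4675)  len=0.5591
  (v7,v8,v2) [--+] → (0.401684, -0.503736, 1.4675)–(-0.143352, -0.628132, 1.4675)  len=0.5591
  (v8,v1,v2) [--+] → (0.64428, 0, 1.4675)–(0.401684, -0.503736, 1.4675)  len=0.5591

Chained into 1 loop(s):
  loop 1: 7 segments, perimeter = 3.9136
Total perimeter = 3.914


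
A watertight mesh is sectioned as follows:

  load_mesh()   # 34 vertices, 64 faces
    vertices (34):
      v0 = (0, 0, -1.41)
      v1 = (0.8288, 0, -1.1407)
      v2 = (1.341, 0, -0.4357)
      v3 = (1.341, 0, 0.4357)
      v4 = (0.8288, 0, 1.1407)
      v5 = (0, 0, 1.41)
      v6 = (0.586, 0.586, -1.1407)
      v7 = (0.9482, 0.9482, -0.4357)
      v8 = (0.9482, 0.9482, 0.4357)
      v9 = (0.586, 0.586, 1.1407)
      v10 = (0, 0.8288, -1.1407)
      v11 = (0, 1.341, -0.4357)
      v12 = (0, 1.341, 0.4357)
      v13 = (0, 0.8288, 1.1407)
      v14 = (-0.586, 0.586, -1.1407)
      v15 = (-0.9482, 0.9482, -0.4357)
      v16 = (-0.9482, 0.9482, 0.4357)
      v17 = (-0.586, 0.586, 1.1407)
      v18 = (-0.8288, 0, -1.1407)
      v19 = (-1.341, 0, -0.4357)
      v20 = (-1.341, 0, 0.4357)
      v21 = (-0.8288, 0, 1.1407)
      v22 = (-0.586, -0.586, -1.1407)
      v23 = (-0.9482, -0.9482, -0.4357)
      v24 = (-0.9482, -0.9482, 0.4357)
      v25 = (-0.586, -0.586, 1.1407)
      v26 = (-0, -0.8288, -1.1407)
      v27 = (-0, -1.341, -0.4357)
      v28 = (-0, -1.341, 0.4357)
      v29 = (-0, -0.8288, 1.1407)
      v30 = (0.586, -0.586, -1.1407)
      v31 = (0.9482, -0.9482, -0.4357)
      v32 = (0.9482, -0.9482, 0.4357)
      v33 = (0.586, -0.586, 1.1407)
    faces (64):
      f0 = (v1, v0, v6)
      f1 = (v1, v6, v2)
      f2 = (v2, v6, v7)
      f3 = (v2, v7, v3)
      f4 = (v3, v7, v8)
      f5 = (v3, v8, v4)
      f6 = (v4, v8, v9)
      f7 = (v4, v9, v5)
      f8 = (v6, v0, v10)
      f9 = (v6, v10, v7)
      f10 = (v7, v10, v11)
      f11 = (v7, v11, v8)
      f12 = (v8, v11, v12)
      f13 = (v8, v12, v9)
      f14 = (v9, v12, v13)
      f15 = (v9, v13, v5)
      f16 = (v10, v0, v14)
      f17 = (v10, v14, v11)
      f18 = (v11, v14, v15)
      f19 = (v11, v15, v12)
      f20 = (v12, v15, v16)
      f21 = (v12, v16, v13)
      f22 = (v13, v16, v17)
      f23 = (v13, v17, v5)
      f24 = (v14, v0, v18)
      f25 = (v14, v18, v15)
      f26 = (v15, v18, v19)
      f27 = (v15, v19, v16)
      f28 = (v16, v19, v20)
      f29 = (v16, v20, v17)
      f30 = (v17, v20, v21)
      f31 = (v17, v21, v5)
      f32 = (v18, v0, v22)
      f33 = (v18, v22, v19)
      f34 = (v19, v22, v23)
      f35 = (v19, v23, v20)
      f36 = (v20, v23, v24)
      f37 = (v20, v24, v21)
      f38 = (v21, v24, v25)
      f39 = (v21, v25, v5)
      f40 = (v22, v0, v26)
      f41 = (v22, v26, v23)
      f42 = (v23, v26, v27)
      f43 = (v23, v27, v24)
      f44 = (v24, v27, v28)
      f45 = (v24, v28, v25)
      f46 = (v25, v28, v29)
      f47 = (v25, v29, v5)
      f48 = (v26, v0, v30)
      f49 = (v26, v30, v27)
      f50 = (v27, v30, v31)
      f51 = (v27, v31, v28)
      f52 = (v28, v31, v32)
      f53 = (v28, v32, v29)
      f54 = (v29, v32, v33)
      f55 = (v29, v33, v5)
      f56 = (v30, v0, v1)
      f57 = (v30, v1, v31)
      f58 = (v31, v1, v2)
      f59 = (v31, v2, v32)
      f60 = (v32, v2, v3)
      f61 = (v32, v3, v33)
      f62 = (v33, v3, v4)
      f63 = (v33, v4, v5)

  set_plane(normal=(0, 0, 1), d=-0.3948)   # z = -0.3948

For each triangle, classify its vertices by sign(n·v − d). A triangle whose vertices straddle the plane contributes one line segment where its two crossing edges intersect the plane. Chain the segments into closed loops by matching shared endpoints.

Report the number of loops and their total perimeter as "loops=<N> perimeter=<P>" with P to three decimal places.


loops=1 perimeter=8.211

Straddling triangles (16 of 64):
  (v2,v7,v3) [--+] → (0.966636, 0.903695, -0.3948)–(1.341, 0, -0.3948)  len=0.9782
  (v3,v7,v8) [+-+] → (0.966636, 0.903695, -0.3948)–(0.9482, 0.9482, -0.3948)  len=0.0482
  (v7,v11,v8) [--+] → (0.0445047, 1.32256, -0.3948)–(0.9482, 0.9482, -0.3948)  len=0.9782
  (v8,v11,v12) [+-+] → (0.0445047, 1.32256, -0.3948)–(0, 1.341, -0.3948)  len=0.0482
  (v11,v15,v12) [--+] → (-0.903695, 0.966636, -0.3948)–(0, 1.341, -0.3948)  len=0.9782
  (v12,v15,v16) [+-+] → (-0.903695, 0.966636, -0.3948)–(-0.9482, 0.9482, -0.3948)  len=0.0482
  (v15,v19,v16) [--+] → (-1.32256, 0.0445047, -0.3948)–(-0.9482, 0.9482, -0.3948)  len=0.9782
  (v16,v19,v20) [+-+] → (-1.32256, 0.0445047, -0.3948)–(-1.341, 0, -0.3948)  len=0.0482
  (v19,v23,v20) [--+] → (-0.966636, -0.903695, -0.3948)–(-1.341, 0, -0.3948)  len=0.9782
  (v20,v23,v24) [+-+] → (-0.966636, -0.903695, -0.3948)–(-0.9482, -0.9482, -0.3948)  len=0.0482
  (v23,v27,v24) [--+] → (-0.0445047, -1.32256, -0.3948)–(-0.9482, -0.9482, -0.3948)  len=0.9782
  (v24,v27,v28) [+-+] → (-0.0445047, -1.32256, -0.3948)–(0, -1.341, -0.3948)  len=0.0482
  (v27,v31,v28) [--+] → (0.903695, -0.966636, -0.3948)–(0, -1.341, -0.3948)  len=0.9782
  (v28,v31,v32) [+-+] → (0.903695, -0.966636, -0.3948)–(0.9482, -0.9482, -0.3948)  len=0.0482
  (v31,v2,v32) [--+] → (1.32256, -0.0445047, -0.3948)–(0.9482, -0.9482, -0.3948)  len=0.9782
  (v32,v2,v3) [+-+] → (1.32256, -0.0445047, -0.3948)–(1.341, 0, -0.3948)  len=0.0482

Chained into 1 loop(s):
  loop 1: 16 segments, perimeter = 8.2107
Total perimeter = 8.211


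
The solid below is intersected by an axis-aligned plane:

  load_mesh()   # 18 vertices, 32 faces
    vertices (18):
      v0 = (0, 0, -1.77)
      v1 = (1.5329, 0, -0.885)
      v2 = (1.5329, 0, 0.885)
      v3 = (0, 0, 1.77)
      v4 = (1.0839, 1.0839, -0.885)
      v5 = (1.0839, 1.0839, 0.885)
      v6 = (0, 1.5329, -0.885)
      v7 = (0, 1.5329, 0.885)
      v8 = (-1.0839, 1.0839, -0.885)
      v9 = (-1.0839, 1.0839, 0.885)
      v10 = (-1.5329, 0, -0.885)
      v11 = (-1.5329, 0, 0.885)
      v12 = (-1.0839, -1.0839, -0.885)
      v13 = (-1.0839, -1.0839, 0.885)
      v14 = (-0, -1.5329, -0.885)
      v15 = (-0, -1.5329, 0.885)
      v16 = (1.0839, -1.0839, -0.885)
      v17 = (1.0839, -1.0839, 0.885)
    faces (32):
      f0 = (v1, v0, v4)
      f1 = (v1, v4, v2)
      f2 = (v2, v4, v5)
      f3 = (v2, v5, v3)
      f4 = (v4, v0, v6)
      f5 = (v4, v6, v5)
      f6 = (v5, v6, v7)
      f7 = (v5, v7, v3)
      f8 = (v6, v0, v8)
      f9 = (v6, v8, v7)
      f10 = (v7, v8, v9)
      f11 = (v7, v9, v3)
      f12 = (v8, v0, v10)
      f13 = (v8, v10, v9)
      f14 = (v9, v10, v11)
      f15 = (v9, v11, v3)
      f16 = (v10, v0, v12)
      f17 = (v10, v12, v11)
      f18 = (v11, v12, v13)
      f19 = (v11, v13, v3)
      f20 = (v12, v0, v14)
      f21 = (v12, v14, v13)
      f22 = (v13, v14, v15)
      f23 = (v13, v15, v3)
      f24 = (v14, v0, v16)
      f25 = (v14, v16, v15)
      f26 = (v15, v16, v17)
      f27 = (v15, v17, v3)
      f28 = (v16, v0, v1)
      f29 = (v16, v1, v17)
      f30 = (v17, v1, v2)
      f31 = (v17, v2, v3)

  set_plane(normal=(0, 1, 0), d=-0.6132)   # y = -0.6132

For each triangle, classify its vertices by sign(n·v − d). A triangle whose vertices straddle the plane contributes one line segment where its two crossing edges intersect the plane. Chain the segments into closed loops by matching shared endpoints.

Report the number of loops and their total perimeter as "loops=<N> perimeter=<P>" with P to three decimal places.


loops=1 perimeter=9.137

Straddling triangles (12 of 32):
  (v10,v0,v12) [++-] → (-0.6132, -0.6132, -1.26932)–(-1.27889, -0.6132, -0.885)  len=0.7687
  (v10,v12,v11) [+-+] → (-1.27889, -0.6132, -0.885)–(-1.27889, -0.6132, -0.116351)  len=0.7686
  (v11,v12,v13) [+--] → (-1.27889, -0.6132, -0.116351)–(-1.27889, -0.6132, 0.885)  len=1.0014
  (v11,v13,v3) [+-+] → (-1.27889, -0.6132, 0.885)–(-0.6132, -0.6132, 1.26932)  len=0.7687
  (v12,v0,v14) [-+-] → (-0.6132, -0.6132, -1.26932)–(0, -0.6132, -1.41598)  len=0.6305
  (v13,v15,v3) [--+] → (0, -0.6132, 1.41598)–(-0.6132, -0.6132, 1.26932)  len=0.6305
  (v14,v0,v16) [-+-] → (0, -0.6132, -1.41598)–(0.6132, -0.6132, -1.26932)  len=0.6305
  (v15,v17,v3) [--+] → (0.6132, -0.6132, 1.26932)–(0, -0.6132, 1.41598)  len=0.6305
  (v16,v0,v1) [-++] → (0.6132, -0.6132, -1.26932)–(1.27889, -0.6132, -0.885)  len=0.7687
  (v16,v1,v17) [-+-] → (1.27889, -0.6132, -0.885)–(1.27889, -0.6132, 0.116351)  len=1.0014
  (v17,v1,v2) [-++] → (1.27889, -0.6132, 0.116351)–(1.27889, -0.6132, 0.885)  len=0.7686
  (v17,v2,v3) [-++] → (1.27889, -0.6132, 0.885)–(0.6132, -0.6132, 1.26932)  len=0.7687

Chained into 1 loop(s):
  loop 1: 12 segments, perimeter = 9.1366
Total perimeter = 9.137


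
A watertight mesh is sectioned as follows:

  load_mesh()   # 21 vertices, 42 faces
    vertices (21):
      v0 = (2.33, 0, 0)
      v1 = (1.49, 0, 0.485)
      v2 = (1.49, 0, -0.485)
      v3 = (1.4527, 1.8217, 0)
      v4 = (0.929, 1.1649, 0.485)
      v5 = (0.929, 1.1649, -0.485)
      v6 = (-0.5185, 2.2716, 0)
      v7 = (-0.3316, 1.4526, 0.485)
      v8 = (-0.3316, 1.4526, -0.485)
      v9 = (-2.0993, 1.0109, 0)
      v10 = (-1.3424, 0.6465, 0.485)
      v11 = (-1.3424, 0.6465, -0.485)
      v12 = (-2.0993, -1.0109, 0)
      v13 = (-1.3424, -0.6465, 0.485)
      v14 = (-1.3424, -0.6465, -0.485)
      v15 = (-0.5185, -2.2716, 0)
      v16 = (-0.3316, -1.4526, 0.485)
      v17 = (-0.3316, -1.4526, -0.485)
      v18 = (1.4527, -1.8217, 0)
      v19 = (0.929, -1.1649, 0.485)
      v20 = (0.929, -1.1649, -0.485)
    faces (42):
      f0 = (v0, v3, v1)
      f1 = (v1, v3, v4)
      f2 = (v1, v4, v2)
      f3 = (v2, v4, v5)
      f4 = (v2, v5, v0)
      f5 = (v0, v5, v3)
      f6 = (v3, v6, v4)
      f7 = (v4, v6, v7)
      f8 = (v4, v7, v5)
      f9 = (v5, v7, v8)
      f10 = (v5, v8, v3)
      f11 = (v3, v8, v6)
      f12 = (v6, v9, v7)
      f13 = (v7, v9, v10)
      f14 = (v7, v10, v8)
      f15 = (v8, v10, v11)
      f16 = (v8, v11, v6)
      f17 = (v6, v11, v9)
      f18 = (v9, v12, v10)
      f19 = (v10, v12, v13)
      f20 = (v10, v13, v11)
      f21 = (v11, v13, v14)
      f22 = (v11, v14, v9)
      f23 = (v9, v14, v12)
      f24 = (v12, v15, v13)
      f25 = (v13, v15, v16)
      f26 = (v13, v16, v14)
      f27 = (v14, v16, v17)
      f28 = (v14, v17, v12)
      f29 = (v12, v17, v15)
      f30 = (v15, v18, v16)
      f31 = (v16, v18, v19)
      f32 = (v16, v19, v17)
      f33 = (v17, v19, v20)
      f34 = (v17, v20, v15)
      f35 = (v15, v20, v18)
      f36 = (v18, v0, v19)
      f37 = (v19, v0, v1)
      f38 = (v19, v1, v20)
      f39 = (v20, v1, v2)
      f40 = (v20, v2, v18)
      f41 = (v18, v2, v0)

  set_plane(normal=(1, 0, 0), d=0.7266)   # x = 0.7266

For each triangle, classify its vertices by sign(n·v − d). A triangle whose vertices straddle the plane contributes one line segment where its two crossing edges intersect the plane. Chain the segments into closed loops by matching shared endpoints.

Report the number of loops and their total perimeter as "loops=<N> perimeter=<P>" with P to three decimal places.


Straddling triangles (12 of 42):
  (v3,v6,v4) [+-+] → (0.7266, 1.98742, 0)–(0.7266, 1.31965, 0.417184)  len=0.7874
  (v4,v6,v7) [+--] → (0.7266, 1.31965, 0.417184)–(0.7266, 1.21109, 0.485)  len=0.1280
  (v4,v7,v5) [+-+] → (0.7266, 1.21109, 0.485)–(0.7266, 1.21109, -0.329258)  len=0.8143
  (v5,v7,v8) [+--] → (0.7266, 1.21109, -0.329258)–(0.7266, 1.21109, -0.485)  len=0.1557
  (v5,v8,v3) [+-+] → (0.7266, 1.21109, -0.485)–(0.7266, 1.6715, -0.197365)  len=0.5429
  (v3,v8,v6) [+--] → (0.7266, 1.6715, -0.197365)–(0.7266, 1.98742, 0)  len=0.3725
  (v15,v18,v16) [-+-] → (0.7266, -1.98742, 0)–(0.7266, -1.6715, 0.197365)  len=0.3725
  (v16,v18,v19) [-++] → (0.7266, -1.6715, 0.197365)–(0.7266, -1.21109, 0.485)  len=0.5429
  (v16,v19,v17) [-+-] → (0.7266, -1.21109, 0.485)–(0.7266, -1.21109, 0.329258)  len=0.1557
  (v17,v19,v20) [-++] → (0.7266, -1.21109, 0.329258)–(0.7266, -1.21109, -0.485)  len=0.8143
  (v17,v20,v15) [-+-] → (0.7266, -1.21109, -0.485)–(0.7266, -1.31965, -0.417184)  len=0.1280
  (v15,v20,v18) [-++] → (0.7266, -1.31965, -0.417184)–(0.7266, -1.98742, 0)  len=0.7874

Chained into 2 loop(s):
  loop 1: 6 segments, perimeter = 2.8008
  loop 2: 6 segments, perimeter = 2.8008
Total perimeter = 5.602

loops=2 perimeter=5.602


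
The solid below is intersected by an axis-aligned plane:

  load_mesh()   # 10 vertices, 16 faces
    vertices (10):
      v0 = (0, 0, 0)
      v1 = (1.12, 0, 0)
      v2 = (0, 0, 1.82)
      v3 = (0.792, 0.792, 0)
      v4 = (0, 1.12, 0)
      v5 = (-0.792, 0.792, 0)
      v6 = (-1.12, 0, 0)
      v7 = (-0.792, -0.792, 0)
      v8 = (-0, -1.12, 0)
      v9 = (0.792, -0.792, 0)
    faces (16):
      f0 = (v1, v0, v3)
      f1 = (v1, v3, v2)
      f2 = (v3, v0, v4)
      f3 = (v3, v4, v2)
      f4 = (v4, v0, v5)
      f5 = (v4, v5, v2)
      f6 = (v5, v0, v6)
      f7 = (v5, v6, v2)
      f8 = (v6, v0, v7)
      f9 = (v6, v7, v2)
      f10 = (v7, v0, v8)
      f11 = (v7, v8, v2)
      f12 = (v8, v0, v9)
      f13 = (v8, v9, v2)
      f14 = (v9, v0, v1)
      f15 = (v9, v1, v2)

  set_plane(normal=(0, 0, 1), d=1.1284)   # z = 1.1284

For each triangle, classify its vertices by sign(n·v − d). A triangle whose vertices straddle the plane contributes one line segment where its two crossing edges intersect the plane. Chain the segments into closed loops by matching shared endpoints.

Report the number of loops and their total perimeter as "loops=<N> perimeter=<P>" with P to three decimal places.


loops=1 perimeter=2.606

Straddling triangles (8 of 16):
  (v1,v3,v2) [--+] → (0.30096, 0.30096, 1.1284)–(0.4256, 0, 1.1284)  len=0.3257
  (v3,v4,v2) [--+] → (0, 0.4256, 1.1284)–(0.30096, 0.30096, 1.1284)  len=0.3257
  (v4,v5,v2) [--+] → (-0.30096, 0.30096, 1.1284)–(0, 0.4256, 1.1284)  len=0.3257
  (v5,v6,v2) [--+] → (-0.4256, 0, 1.1284)–(-0.30096, 0.30096, 1.1284)  len=0.3257
  (v6,v7,v2) [--+] → (-0.30096, -0.30096, 1.1284)–(-0.4256, 0, 1.1284)  len=0.3257
  (v7,v8,v2) [--+] → (0, -0.4256, 1.1284)–(-0.30096, -0.30096, 1.1284)  len=0.3257
  (v8,v9,v2) [--+] → (0.30096, -0.30096, 1.1284)–(0, -0.4256, 1.1284)  len=0.3257
  (v9,v1,v2) [--+] → (0.4256, 0, 1.1284)–(0.30096, -0.30096, 1.1284)  len=0.3257

Chained into 1 loop(s):
  loop 1: 8 segments, perimeter = 2.6060
Total perimeter = 2.606


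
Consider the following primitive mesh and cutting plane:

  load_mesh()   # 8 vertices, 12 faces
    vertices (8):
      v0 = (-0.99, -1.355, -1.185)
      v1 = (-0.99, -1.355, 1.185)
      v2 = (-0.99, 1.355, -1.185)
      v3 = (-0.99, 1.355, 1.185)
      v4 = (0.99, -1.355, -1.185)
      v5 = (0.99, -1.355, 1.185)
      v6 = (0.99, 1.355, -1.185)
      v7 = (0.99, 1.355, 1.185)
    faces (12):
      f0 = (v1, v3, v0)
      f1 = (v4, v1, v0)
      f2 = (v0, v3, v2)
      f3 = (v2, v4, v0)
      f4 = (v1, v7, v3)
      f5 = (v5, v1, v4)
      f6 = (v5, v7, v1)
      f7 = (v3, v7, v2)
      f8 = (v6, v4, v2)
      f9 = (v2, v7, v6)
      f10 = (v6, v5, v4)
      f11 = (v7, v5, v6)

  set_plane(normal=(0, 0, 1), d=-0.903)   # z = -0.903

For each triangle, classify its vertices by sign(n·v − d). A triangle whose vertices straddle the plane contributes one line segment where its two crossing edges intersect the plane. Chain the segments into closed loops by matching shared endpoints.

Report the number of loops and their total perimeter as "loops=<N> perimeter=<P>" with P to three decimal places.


Straddling triangles (8 of 12):
  (v1,v3,v0) [++-] → (-0.99, -1.03254, -0.903)–(-0.99, -1.355, -0.903)  len=0.3225
  (v4,v1,v0) [-+-] → (0.754405, -1.355, -0.903)–(-0.99, -1.355, -0.903)  len=1.7444
  (v0,v3,v2) [-+-] → (-0.99, -1.03254, -0.903)–(-0.99, 1.355, -0.903)  len=2.3875
  (v5,v1,v4) [++-] → (0.754405, -1.355, -0.903)–(0.99, -1.355, -0.903)  len=0.2356
  (v3,v7,v2) [++-] → (-0.754405, 1.355, -0.903)–(-0.99, 1.355, -0.903)  len=0.2356
  (v2,v7,v6) [-+-] → (-0.754405, 1.355, -0.903)–(0.99, 1.355, -0.903)  len=1.7444
  (v6,v5,v4) [-+-] → (0.99, 1.03254, -0.903)–(0.99, -1.355, -0.903)  len=2.3875
  (v7,v5,v6) [++-] → (0.99, 1.03254, -0.903)–(0.99, 1.355, -0.903)  len=0.3225

Chained into 1 loop(s):
  loop 1: 8 segments, perimeter = 9.3800
Total perimeter = 9.380

loops=1 perimeter=9.380


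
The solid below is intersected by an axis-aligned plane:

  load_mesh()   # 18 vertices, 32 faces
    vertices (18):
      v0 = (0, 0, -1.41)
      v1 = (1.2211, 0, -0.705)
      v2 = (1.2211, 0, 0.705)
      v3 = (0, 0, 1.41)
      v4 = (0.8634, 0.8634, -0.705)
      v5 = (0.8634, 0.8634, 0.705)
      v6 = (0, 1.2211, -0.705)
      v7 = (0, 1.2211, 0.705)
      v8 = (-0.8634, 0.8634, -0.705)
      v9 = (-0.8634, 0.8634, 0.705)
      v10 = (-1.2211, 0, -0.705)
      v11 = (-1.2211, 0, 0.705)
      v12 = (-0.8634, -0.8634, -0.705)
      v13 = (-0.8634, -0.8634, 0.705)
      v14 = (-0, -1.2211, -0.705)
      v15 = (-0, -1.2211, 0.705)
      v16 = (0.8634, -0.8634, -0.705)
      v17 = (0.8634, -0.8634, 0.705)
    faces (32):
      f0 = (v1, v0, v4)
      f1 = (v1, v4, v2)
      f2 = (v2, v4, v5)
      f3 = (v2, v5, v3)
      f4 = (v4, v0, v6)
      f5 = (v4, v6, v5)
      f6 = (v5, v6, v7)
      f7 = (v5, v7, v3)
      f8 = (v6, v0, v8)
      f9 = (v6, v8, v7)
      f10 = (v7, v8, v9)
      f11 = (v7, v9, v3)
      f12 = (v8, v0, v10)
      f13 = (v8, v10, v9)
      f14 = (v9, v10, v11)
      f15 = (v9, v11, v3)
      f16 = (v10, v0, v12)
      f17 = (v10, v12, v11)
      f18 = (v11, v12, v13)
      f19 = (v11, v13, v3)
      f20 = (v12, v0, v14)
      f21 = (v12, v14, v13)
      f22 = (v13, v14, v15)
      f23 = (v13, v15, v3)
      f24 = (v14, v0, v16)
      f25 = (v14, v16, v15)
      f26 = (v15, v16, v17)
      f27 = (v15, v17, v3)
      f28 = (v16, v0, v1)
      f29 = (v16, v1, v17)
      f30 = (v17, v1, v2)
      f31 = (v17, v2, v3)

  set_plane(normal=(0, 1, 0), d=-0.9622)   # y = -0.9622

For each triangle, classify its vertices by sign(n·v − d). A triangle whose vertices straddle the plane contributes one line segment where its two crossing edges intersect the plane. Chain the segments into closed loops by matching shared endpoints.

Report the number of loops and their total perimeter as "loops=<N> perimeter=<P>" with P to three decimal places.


Straddling triangles (8 of 32):
  (v12,v0,v14) [++-] → (0, -0.9622, -0.854475)–(-0.624921, -0.9622, -0.705)  len=0.6425
  (v12,v14,v13) [+-+] → (-0.624921, -0.9622, -0.705)–(-0.624921, -0.9622, 0.315545)  len=1.0205
  (v13,v14,v15) [+--] → (-0.624921, -0.9622, 0.315545)–(-0.624921, -0.9622, 0.705)  len=0.3895
  (v13,v15,v3) [+-+] → (-0.624921, -0.9622, 0.705)–(0, -0.9622, 0.854475)  len=0.6425
  (v14,v0,v16) [-++] → (0, -0.9622, -0.854475)–(0.624921, -0.9622, -0.705)  len=0.6425
  (v14,v16,v15) [-+-] → (0.624921, -0.9622, -0.705)–(0.624921, -0.9622, -0.315545)  len=0.3895
  (v15,v16,v17) [-++] → (0.624921, -0.9622, -0.315545)–(0.624921, -0.9622, 0.705)  len=1.0205
  (v15,v17,v3) [-++] → (0.624921, -0.9622, 0.705)–(0, -0.9622, 0.854475)  len=0.6425

Chained into 1 loop(s):
  loop 1: 8 segments, perimeter = 5.3902
Total perimeter = 5.390

loops=1 perimeter=5.390


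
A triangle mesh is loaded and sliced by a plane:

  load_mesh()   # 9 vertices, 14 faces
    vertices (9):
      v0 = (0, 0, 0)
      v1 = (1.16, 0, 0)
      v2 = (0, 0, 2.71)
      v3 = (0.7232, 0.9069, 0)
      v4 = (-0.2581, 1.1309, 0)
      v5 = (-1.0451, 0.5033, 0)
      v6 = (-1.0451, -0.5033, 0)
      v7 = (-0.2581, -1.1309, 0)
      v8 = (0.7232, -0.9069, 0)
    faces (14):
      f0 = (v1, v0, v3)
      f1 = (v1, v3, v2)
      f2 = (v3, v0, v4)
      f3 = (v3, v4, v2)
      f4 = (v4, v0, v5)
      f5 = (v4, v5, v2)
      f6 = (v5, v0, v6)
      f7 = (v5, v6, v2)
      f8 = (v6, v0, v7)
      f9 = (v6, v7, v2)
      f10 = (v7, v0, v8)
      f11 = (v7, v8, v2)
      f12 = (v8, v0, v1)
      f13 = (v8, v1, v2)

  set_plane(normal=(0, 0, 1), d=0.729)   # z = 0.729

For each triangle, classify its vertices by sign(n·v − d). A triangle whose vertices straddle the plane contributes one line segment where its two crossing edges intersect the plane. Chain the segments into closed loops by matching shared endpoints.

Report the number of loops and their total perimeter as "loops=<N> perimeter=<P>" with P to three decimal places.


loops=1 perimeter=5.151

Straddling triangles (7 of 14):
  (v1,v3,v2) [--+] → (0.528657, 0.662941, 0.729)–(0.847956, 0, 0.729)  len=0.7358
  (v3,v4,v2) [--+] → (-0.18867, 0.826684, 0.729)–(0.528657, 0.662941, 0.729)  len=0.7358
  (v4,v5,v2) [--+] → (-0.763964, 0.36791, 0.729)–(-0.18867, 0.826684, 0.729)  len=0.7358
  (v5,v6,v2) [--+] → (-0.763964, -0.36791, 0.729)–(-0.763964, 0.36791, 0.729)  len=0.7358
  (v6,v7,v2) [--+] → (-0.18867, -0.826684, 0.729)–(-0.763964, -0.36791, 0.729)  len=0.7358
  (v7,v8,v2) [--+] → (0.528657, -0.662941, 0.729)–(-0.18867, -0.826684, 0.729)  len=0.7358
  (v8,v1,v2) [--+] → (0.847956, 0, 0.729)–(0.528657, -0.662941, 0.729)  len=0.7358

Chained into 1 loop(s):
  loop 1: 7 segments, perimeter = 5.1507
Total perimeter = 5.151


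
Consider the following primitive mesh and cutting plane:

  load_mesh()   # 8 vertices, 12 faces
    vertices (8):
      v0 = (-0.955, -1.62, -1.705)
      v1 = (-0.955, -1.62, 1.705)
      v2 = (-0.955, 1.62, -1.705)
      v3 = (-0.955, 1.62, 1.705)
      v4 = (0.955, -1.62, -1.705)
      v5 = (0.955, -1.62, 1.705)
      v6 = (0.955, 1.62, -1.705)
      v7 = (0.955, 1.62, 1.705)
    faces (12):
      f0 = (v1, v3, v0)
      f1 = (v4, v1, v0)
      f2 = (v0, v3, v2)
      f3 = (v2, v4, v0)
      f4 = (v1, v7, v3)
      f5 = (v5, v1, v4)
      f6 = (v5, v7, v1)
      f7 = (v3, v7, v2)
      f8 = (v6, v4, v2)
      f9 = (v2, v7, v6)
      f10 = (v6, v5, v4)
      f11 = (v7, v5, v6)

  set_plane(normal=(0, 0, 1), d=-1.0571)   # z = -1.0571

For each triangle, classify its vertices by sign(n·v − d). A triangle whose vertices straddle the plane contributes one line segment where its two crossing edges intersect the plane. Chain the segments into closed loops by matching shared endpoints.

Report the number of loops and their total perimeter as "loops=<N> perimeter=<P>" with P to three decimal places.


loops=1 perimeter=10.300

Straddling triangles (8 of 12):
  (v1,v3,v0) [++-] → (-0.955, -1.0044, -1.0571)–(-0.955, -1.62, -1.0571)  len=0.6156
  (v4,v1,v0) [-+-] → (0.5921, -1.62, -1.0571)–(-0.955, -1.62, -1.0571)  len=1.5471
  (v0,v3,v2) [-+-] → (-0.955, -1.0044, -1.0571)–(-0.955, 1.62, -1.0571)  len=2.6244
  (v5,v1,v4) [++-] → (0.5921, -1.62, -1.0571)–(0.955, -1.62, -1.0571)  len=0.3629
  (v3,v7,v2) [++-] → (-0.5921, 1.62, -1.0571)–(-0.955, 1.62, -1.0571)  len=0.3629
  (v2,v7,v6) [-+-] → (-0.5921, 1.62, -1.0571)–(0.955, 1.62, -1.0571)  len=1.5471
  (v6,v5,v4) [-+-] → (0.955, 1.0044, -1.0571)–(0.955, -1.62, -1.0571)  len=2.6244
  (v7,v5,v6) [++-] → (0.955, 1.0044, -1.0571)–(0.955, 1.62, -1.0571)  len=0.6156

Chained into 1 loop(s):
  loop 1: 8 segments, perimeter = 10.3000
Total perimeter = 10.300


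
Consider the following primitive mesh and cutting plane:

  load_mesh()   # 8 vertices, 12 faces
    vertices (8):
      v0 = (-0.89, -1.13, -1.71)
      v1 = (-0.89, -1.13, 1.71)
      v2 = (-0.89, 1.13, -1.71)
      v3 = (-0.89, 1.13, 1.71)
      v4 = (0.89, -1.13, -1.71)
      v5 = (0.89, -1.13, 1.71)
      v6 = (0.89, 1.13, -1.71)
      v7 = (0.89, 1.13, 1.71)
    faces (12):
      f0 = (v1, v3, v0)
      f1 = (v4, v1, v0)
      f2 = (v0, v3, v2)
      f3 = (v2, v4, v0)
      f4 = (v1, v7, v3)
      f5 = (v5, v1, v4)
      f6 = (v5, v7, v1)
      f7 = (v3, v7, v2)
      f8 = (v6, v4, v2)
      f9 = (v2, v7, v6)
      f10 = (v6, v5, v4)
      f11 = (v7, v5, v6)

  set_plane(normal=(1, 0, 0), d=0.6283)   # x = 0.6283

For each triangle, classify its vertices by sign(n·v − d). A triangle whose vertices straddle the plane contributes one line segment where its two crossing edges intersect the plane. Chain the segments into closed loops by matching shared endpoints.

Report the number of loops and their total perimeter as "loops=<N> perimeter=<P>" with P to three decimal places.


loops=1 perimeter=11.360

Straddling triangles (8 of 12):
  (v4,v1,v0) [+--] → (0.6283, -1.13, -1.20718)–(0.6283, -1.13, -1.71)  len=0.5028
  (v2,v4,v0) [-+-] → (0.6283, -0.797729, -1.71)–(0.6283, -1.13, -1.71)  len=0.3323
  (v1,v7,v3) [-+-] → (0.6283, 0.797729, 1.71)–(0.6283, 1.13, 1.71)  len=0.3323
  (v5,v1,v4) [+-+] → (0.6283, -1.13, 1.71)–(0.6283, -1.13, -1.20718)  len=2.9172
  (v5,v7,v1) [++-] → (0.6283, 0.797729, 1.71)–(0.6283, -1.13, 1.71)  len=1.9277
  (v3,v7,v2) [-+-] → (0.6283, 1.13, 1.71)–(0.6283, 1.13, 1.20718)  len=0.5028
  (v6,v4,v2) [++-] → (0.6283, -0.797729, -1.71)–(0.6283, 1.13, -1.71)  len=1.9277
  (v2,v7,v6) [-++] → (0.6283, 1.13, 1.20718)–(0.6283, 1.13, -1.71)  len=2.9172

Chained into 1 loop(s):
  loop 1: 8 segments, perimeter = 11.3600
Total perimeter = 11.360


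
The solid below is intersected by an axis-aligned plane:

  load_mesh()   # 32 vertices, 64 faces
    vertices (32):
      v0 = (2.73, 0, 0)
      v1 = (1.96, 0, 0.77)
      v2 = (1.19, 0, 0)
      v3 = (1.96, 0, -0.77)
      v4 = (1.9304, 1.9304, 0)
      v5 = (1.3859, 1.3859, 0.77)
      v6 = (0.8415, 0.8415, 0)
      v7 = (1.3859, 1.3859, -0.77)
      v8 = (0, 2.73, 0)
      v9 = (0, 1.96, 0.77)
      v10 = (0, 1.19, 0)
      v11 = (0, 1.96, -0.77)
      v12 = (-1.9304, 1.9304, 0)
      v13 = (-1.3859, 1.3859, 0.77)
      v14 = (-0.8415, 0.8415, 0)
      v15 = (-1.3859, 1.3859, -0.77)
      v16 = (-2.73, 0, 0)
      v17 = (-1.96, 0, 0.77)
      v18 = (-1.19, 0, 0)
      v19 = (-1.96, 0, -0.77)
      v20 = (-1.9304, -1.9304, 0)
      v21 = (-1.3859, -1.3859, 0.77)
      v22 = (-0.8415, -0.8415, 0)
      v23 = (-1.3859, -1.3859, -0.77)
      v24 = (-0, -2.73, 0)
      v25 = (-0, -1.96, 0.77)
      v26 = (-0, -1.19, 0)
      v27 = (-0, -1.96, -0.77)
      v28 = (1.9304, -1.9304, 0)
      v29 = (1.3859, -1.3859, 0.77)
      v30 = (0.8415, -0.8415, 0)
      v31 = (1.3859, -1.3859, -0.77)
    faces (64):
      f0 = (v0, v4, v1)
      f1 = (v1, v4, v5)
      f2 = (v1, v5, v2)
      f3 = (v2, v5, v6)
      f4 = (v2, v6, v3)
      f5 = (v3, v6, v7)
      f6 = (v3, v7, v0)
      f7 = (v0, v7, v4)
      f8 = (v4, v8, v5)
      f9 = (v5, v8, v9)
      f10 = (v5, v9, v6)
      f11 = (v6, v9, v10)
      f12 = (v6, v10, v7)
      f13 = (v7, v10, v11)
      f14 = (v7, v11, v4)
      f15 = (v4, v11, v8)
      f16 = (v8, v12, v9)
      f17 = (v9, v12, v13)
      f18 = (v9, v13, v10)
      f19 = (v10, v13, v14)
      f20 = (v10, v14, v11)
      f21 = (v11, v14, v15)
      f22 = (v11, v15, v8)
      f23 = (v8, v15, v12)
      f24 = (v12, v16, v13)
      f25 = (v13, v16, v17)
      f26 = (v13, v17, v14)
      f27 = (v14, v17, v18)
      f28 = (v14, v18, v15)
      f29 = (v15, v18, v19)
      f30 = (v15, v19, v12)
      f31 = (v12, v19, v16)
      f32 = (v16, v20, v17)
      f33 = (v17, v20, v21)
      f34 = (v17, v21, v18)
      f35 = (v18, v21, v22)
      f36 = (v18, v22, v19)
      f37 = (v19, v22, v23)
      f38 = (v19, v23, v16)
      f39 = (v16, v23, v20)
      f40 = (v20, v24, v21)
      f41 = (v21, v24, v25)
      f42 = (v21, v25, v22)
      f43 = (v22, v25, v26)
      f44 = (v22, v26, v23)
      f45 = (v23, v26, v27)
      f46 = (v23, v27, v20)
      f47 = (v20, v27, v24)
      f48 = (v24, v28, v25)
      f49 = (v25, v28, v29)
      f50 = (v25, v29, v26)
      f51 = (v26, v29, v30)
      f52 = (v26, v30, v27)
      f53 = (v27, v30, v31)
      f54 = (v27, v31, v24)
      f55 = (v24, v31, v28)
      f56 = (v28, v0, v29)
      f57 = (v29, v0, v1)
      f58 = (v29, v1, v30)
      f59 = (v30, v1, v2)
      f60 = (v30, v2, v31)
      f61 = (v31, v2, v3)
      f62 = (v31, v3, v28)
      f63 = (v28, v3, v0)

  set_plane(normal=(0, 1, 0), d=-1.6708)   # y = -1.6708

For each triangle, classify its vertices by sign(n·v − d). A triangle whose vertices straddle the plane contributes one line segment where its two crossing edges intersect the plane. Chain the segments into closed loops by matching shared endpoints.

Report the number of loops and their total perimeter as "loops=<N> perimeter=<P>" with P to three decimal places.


Straddling triangles (18 of 64):
  (v16,v20,v17) [+-+] → (-2.03793, -1.6708, 0)–(-1.93438, -1.6708, 0.10355)  len=0.1464
  (v17,v20,v21) [+-+] → (-1.93438, -1.6708, 0.10355)–(-1.6708, -1.6708, 0.367111)  len=0.3727
  (v16,v23,v20) [++-] → (-1.6708, -1.6708, -0.367111)–(-2.03793, -1.6708, 0)  len=0.5192
  (v20,v24,v21) [--+] → (-1.09214, -1.6708, 0.606788)–(-1.6708, -1.6708, 0.367111)  len=0.6263
  (v21,v24,v25) [+--] → (-1.09214, -1.6708, 0.606788)–(-0.69814, -1.6708, 0.77)  len=0.4265
  (v21,v25,v22) [+-+] → (-0.69814, -1.6708, 0.77)–(-0.217579, -1.6708, 0.570908)  len=0.5202
  (v22,v25,v26) [+-+] → (-0.217579, -1.6708, 0.570908)–(0, -1.6708, 0.4808)  len=0.2355
  (v23,v26,v27) [++-] → (0, -1.6708, -0.4808)–(-0.69814, -1.6708, -0.77)  len=0.7557
  (v23,v27,v20) [+--] → (-0.69814, -1.6708, -0.77)–(-1.6708, -1.6708, -0.367111)  len=1.0528
  (v25,v28,v29) [--+] → (1.6708, -1.6708, 0.367111)–(0.69814, -1.6708, 0.77)  len=1.0528
  (v25,v29,v26) [-++] → (0.69814, -1.6708, 0.77)–(0, -1.6708, 0.4808)  len=0.7557
  (v26,v30,v27) [++-] → (0.217579, -1.6708, -0.570908)–(0, -1.6708, -0.4808)  len=0.2355
  (v27,v30,v31) [-++] → (0.217579, -1.6708, -0.570908)–(0.69814, -1.6708, -0.77)  len=0.5202
  (v27,v31,v24) [-+-] → (0.69814, -1.6708, -0.77)–(1.09214, -1.6708, -0.606788)  len=0.4265
  (v24,v31,v28) [-+-] → (1.09214, -1.6708, -0.606788)–(1.6708, -1.6708, -0.367111)  len=0.6263
  (v28,v0,v29) [-++] → (2.03793, -1.6708, 0)–(1.6708, -1.6708, 0.367111)  len=0.5192
  (v31,v3,v28) [++-] → (1.93438, -1.6708, -0.10355)–(1.6708, -1.6708, -0.367111)  len=0.3727
  (v28,v3,v0) [-++] → (1.93438, -1.6708, -0.10355)–(2.03793, -1.6708, 0)  len=0.1464

Chained into 1 loop(s):
  loop 1: 18 segments, perimeter = 9.3106
Total perimeter = 9.311

loops=1 perimeter=9.311


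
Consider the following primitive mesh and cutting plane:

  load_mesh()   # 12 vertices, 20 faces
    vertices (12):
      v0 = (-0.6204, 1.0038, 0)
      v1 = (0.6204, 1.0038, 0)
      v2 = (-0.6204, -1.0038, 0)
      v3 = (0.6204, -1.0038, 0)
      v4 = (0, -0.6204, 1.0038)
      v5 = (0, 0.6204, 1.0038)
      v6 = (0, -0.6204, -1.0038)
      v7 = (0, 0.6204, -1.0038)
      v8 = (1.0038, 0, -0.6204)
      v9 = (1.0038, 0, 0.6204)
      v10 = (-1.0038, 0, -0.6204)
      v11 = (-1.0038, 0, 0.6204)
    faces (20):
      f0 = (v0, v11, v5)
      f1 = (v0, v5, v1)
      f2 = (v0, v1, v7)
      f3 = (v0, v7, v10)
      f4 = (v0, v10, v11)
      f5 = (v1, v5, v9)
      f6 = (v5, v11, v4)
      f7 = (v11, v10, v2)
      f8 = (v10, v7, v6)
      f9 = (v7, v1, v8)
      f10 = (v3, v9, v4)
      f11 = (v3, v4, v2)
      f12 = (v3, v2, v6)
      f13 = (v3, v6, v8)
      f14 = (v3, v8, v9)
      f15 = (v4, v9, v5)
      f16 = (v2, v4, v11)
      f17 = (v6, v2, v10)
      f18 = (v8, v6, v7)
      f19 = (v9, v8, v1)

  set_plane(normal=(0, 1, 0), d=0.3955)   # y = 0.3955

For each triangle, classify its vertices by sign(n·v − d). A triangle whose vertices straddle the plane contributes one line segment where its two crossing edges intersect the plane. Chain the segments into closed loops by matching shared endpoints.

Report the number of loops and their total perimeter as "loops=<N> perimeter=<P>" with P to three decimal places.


loops=1 perimeter=5.827

Straddling triangles (10 of 20):
  (v0,v11,v5) [+-+] → (-0.852739, 0.3955, 0.375961)–(-0.363886, 0.3955, 0.864814)  len=0.6913
  (v0,v7,v10) [++-] → (-0.363886, 0.3955, -0.864814)–(-0.852739, 0.3955, -0.375961)  len=0.6913
  (v0,v10,v11) [+--] → (-0.852739, 0.3955, -0.375961)–(-0.852739, 0.3955, 0.375961)  len=0.7519
  (v1,v5,v9) [++-] → (0.363886, 0.3955, 0.864814)–(0.852739, 0.3955, 0.375961)  len=0.6913
  (v5,v11,v4) [+--] → (-0.363886, 0.3955, 0.864814)–(0, 0.3955, 1.0038)  len=0.3895
  (v10,v7,v6) [-+-] → (-0.363886, 0.3955, -0.864814)–(0, 0.3955, -1.0038)  len=0.3895
  (v7,v1,v8) [++-] → (0.852739, 0.3955, -0.375961)–(0.363886, 0.3955, -0.864814)  len=0.6913
  (v4,v9,v5) [--+] → (0.363886, 0.3955, 0.864814)–(0, 0.3955, 1.0038)  len=0.3895
  (v8,v6,v7) [--+] → (0, 0.3955, -1.0038)–(0.363886, 0.3955, -0.864814)  len=0.3895
  (v9,v8,v1) [--+] → (0.852739, 0.3955, -0.375961)–(0.852739, 0.3955, 0.375961)  len=0.7519

Chained into 1 loop(s):
  loop 1: 10 segments, perimeter = 5.8273
Total perimeter = 5.827


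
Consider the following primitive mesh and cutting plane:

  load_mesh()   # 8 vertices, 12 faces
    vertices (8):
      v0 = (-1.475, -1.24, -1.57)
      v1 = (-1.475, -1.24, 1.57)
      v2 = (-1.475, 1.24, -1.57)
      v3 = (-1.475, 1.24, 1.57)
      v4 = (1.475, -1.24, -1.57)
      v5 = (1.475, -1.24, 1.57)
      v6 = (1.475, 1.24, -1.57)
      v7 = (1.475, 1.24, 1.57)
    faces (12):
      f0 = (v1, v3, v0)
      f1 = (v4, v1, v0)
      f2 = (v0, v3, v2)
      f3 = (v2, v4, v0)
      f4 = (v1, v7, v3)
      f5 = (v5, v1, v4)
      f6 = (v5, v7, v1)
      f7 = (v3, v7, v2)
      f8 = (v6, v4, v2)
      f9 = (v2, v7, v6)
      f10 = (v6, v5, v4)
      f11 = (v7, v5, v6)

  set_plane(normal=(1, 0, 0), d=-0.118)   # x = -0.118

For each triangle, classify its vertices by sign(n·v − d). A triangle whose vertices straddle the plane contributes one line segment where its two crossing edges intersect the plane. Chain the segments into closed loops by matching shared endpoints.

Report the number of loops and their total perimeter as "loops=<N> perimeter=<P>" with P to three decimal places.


loops=1 perimeter=11.240

Straddling triangles (8 of 12):
  (v4,v1,v0) [+--] → (-0.118, -1.24, 0.1256)–(-0.118, -1.24, -1.57)  len=1.6956
  (v2,v4,v0) [-+-] → (-0.118, 0.0992, -1.57)–(-0.118, -1.24, -1.57)  len=1.3392
  (v1,v7,v3) [-+-] → (-0.118, -0.0992, 1.57)–(-0.118, 1.24, 1.57)  len=1.3392
  (v5,v1,v4) [+-+] → (-0.118, -1.24, 1.57)–(-0.118, -1.24, 0.1256)  len=1.4444
  (v5,v7,v1) [++-] → (-0.118, -0.0992, 1.57)–(-0.118, -1.24, 1.57)  len=1.1408
  (v3,v7,v2) [-+-] → (-0.118, 1.24, 1.57)–(-0.118, 1.24, -0.1256)  len=1.6956
  (v6,v4,v2) [++-] → (-0.118, 0.0992, -1.57)–(-0.118, 1.24, -1.57)  len=1.1408
  (v2,v7,v6) [-++] → (-0.118, 1.24, -0.1256)–(-0.118, 1.24, -1.57)  len=1.4444

Chained into 1 loop(s):
  loop 1: 8 segments, perimeter = 11.2400
Total perimeter = 11.240


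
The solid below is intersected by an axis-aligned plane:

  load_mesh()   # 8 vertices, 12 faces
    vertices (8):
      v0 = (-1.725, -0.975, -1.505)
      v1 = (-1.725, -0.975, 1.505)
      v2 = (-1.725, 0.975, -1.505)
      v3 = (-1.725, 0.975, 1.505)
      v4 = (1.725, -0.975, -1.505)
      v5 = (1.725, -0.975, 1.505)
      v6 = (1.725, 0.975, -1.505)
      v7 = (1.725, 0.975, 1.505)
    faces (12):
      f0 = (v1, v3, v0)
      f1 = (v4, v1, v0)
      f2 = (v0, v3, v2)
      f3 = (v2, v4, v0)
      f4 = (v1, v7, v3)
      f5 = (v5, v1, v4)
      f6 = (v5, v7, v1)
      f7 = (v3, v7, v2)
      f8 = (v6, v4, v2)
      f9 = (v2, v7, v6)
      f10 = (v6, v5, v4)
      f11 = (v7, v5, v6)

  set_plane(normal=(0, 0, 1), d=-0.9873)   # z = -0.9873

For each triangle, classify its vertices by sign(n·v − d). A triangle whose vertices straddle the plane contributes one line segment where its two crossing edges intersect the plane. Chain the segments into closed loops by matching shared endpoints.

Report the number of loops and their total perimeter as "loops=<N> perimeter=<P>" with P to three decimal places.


loops=1 perimeter=10.800

Straddling triangles (8 of 12):
  (v1,v3,v0) [++-] → (-1.725, -0.639613, -0.9873)–(-1.725, -0.975, -0.9873)  len=0.3354
  (v4,v1,v0) [-+-] → (1.13162, -0.975, -0.9873)–(-1.725, -0.975, -0.9873)  len=2.8566
  (v0,v3,v2) [-+-] → (-1.725, -0.639613, -0.9873)–(-1.725, 0.975, -0.9873)  len=1.6146
  (v5,v1,v4) [++-] → (1.13162, -0.975, -0.9873)–(1.725, -0.975, -0.9873)  len=0.5934
  (v3,v7,v2) [++-] → (-1.13162, 0.975, -0.9873)–(-1.725, 0.975, -0.9873)  len=0.5934
  (v2,v7,v6) [-+-] → (-1.13162, 0.975, -0.9873)–(1.725, 0.975, -0.9873)  len=2.8566
  (v6,v5,v4) [-+-] → (1.725, 0.639613, -0.9873)–(1.725, -0.975, -0.9873)  len=1.6146
  (v7,v5,v6) [++-] → (1.725, 0.639613, -0.9873)–(1.725, 0.975, -0.9873)  len=0.3354

Chained into 1 loop(s):
  loop 1: 8 segments, perimeter = 10.8000
Total perimeter = 10.800


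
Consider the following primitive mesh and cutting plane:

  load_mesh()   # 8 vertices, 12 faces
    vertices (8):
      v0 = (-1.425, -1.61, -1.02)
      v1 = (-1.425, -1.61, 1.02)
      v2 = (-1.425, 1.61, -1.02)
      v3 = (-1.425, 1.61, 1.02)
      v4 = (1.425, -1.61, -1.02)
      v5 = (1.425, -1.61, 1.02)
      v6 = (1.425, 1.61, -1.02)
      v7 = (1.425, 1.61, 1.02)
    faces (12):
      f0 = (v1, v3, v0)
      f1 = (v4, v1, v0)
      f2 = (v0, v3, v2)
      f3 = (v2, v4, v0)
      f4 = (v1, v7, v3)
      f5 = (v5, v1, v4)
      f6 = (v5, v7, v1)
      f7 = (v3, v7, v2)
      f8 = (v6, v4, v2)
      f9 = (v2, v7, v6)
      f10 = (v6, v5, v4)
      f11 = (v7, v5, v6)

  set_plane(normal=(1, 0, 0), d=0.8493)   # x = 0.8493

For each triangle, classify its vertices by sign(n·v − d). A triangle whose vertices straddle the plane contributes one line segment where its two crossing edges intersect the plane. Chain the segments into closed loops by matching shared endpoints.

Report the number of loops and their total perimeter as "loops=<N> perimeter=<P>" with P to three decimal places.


loops=1 perimeter=10.520

Straddling triangles (8 of 12):
  (v4,v1,v0) [+--] → (0.8493, -1.61, -0.60792)–(0.8493, -1.61, -1.02)  len=0.4121
  (v2,v4,v0) [-+-] → (0.8493, -0.95956, -1.02)–(0.8493, -1.61, -1.02)  len=0.6504
  (v1,v7,v3) [-+-] → (0.8493, 0.95956, 1.02)–(0.8493, 1.61, 1.02)  len=0.6504
  (v5,v1,v4) [+-+] → (0.8493, -1.61, 1.02)–(0.8493, -1.61, -0.60792)  len=1.6279
  (v5,v7,v1) [++-] → (0.8493, 0.95956, 1.02)–(0.8493, -1.61, 1.02)  len=2.5696
  (v3,v7,v2) [-+-] → (0.8493, 1.61, 1.02)–(0.8493, 1.61, 0.60792)  len=0.4121
  (v6,v4,v2) [++-] → (0.8493, -0.95956, -1.02)–(0.8493, 1.61, -1.02)  len=2.5696
  (v2,v7,v6) [-++] → (0.8493, 1.61, 0.60792)–(0.8493, 1.61, -1.02)  len=1.6279

Chained into 1 loop(s):
  loop 1: 8 segments, perimeter = 10.5200
Total perimeter = 10.520
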